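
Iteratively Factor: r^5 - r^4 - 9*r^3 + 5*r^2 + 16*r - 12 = (r - 1)*(r^4 - 9*r^2 - 4*r + 12) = (r - 1)*(r + 2)*(r^3 - 2*r^2 - 5*r + 6) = (r - 3)*(r - 1)*(r + 2)*(r^2 + r - 2) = (r - 3)*(r - 1)^2*(r + 2)*(r + 2)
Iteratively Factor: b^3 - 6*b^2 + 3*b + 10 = (b + 1)*(b^2 - 7*b + 10) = (b - 5)*(b + 1)*(b - 2)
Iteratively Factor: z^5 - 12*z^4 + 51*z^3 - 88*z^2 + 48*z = (z - 4)*(z^4 - 8*z^3 + 19*z^2 - 12*z) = (z - 4)*(z - 3)*(z^3 - 5*z^2 + 4*z) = z*(z - 4)*(z - 3)*(z^2 - 5*z + 4) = z*(z - 4)*(z - 3)*(z - 1)*(z - 4)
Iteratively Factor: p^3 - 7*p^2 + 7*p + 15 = (p + 1)*(p^2 - 8*p + 15) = (p - 3)*(p + 1)*(p - 5)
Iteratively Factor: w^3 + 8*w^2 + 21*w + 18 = (w + 3)*(w^2 + 5*w + 6) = (w + 3)^2*(w + 2)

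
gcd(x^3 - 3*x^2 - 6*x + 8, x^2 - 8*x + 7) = x - 1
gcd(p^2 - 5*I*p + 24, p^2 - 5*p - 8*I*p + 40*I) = p - 8*I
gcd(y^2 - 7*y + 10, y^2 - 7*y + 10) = y^2 - 7*y + 10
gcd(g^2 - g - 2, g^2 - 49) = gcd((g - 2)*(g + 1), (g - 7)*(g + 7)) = 1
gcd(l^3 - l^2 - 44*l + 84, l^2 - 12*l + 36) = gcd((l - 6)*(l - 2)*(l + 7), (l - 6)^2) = l - 6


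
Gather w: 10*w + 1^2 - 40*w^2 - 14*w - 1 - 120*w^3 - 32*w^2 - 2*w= -120*w^3 - 72*w^2 - 6*w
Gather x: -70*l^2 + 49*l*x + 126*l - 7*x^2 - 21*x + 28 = -70*l^2 + 126*l - 7*x^2 + x*(49*l - 21) + 28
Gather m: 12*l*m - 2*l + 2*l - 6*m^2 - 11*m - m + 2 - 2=-6*m^2 + m*(12*l - 12)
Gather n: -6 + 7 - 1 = 0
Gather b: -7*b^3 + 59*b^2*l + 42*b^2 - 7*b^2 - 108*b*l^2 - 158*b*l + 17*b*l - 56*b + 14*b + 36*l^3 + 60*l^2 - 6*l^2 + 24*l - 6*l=-7*b^3 + b^2*(59*l + 35) + b*(-108*l^2 - 141*l - 42) + 36*l^3 + 54*l^2 + 18*l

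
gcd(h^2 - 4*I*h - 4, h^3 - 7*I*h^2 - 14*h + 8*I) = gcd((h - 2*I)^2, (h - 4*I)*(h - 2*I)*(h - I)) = h - 2*I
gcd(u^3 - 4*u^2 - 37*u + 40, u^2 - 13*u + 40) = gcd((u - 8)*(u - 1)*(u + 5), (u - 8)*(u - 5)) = u - 8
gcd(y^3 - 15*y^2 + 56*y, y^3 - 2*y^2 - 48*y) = y^2 - 8*y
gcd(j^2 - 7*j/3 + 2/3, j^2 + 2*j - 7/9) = j - 1/3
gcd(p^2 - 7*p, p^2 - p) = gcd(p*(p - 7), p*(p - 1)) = p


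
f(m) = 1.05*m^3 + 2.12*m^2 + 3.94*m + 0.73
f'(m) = 3.15*m^2 + 4.24*m + 3.94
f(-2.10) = -7.92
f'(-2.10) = 8.93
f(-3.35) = -28.15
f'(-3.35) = 25.09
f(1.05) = 8.42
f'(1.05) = 11.86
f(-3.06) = -21.56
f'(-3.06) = 20.46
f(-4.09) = -51.76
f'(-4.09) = 39.29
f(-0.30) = -0.29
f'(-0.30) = 2.95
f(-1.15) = -2.59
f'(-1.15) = 3.23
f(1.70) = 18.71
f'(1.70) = 20.25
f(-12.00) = -1555.67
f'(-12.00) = 406.66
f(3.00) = 59.98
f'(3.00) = 45.01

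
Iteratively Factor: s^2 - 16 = (s + 4)*(s - 4)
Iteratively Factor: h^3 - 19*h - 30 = (h - 5)*(h^2 + 5*h + 6) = (h - 5)*(h + 3)*(h + 2)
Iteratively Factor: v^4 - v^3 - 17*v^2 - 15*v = (v - 5)*(v^3 + 4*v^2 + 3*v) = (v - 5)*(v + 3)*(v^2 + v) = (v - 5)*(v + 1)*(v + 3)*(v)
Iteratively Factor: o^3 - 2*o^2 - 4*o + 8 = (o + 2)*(o^2 - 4*o + 4) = (o - 2)*(o + 2)*(o - 2)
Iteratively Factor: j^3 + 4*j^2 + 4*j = (j + 2)*(j^2 + 2*j) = (j + 2)^2*(j)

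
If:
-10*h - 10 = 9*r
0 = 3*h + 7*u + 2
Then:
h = -7*u/3 - 2/3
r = 70*u/27 - 10/27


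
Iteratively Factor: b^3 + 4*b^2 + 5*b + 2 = (b + 1)*(b^2 + 3*b + 2) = (b + 1)*(b + 2)*(b + 1)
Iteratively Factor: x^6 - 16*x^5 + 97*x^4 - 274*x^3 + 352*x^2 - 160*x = (x - 1)*(x^5 - 15*x^4 + 82*x^3 - 192*x^2 + 160*x) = (x - 2)*(x - 1)*(x^4 - 13*x^3 + 56*x^2 - 80*x) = x*(x - 2)*(x - 1)*(x^3 - 13*x^2 + 56*x - 80) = x*(x - 4)*(x - 2)*(x - 1)*(x^2 - 9*x + 20) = x*(x - 5)*(x - 4)*(x - 2)*(x - 1)*(x - 4)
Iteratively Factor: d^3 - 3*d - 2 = (d + 1)*(d^2 - d - 2) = (d - 2)*(d + 1)*(d + 1)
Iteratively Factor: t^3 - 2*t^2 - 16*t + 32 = (t - 4)*(t^2 + 2*t - 8) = (t - 4)*(t - 2)*(t + 4)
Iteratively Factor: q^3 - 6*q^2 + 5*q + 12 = (q - 3)*(q^2 - 3*q - 4) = (q - 4)*(q - 3)*(q + 1)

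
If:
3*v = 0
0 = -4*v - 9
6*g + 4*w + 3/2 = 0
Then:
No Solution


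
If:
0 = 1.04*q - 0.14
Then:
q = 0.13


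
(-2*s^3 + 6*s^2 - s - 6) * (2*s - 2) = -4*s^4 + 16*s^3 - 14*s^2 - 10*s + 12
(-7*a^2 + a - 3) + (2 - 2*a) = -7*a^2 - a - 1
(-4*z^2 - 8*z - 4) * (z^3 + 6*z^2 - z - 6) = -4*z^5 - 32*z^4 - 48*z^3 + 8*z^2 + 52*z + 24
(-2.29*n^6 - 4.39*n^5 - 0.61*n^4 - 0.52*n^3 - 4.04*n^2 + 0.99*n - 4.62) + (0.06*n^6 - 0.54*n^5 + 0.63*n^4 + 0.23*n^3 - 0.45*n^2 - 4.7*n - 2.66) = -2.23*n^6 - 4.93*n^5 + 0.02*n^4 - 0.29*n^3 - 4.49*n^2 - 3.71*n - 7.28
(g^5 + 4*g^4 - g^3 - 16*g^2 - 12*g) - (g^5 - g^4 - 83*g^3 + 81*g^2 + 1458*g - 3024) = 5*g^4 + 82*g^3 - 97*g^2 - 1470*g + 3024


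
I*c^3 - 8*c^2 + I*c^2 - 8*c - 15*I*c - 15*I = (c + 3*I)*(c + 5*I)*(I*c + I)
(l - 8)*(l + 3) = l^2 - 5*l - 24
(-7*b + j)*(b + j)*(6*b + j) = -42*b^3 - 43*b^2*j + j^3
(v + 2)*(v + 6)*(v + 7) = v^3 + 15*v^2 + 68*v + 84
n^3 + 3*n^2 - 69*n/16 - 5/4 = (n - 5/4)*(n + 1/4)*(n + 4)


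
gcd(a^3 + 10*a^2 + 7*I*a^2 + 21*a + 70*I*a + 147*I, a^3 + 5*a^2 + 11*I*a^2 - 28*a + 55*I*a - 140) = a + 7*I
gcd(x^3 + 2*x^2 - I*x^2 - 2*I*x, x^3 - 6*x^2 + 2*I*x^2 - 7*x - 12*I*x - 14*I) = 1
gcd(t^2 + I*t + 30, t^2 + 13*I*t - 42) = t + 6*I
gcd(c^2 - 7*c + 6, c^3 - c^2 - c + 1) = c - 1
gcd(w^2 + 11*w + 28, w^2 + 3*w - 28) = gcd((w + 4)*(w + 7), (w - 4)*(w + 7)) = w + 7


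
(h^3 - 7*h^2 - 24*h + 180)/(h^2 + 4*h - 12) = (h^3 - 7*h^2 - 24*h + 180)/(h^2 + 4*h - 12)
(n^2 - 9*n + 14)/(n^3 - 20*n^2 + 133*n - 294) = (n - 2)/(n^2 - 13*n + 42)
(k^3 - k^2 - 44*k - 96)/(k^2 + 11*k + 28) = (k^2 - 5*k - 24)/(k + 7)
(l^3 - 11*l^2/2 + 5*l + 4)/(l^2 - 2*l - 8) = (l^2 - 3*l/2 - 1)/(l + 2)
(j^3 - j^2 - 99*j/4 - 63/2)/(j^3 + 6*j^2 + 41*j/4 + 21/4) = (j - 6)/(j + 1)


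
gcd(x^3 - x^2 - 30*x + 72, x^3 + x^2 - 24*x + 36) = x^2 + 3*x - 18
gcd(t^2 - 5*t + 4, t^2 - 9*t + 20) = t - 4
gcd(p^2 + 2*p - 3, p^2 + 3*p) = p + 3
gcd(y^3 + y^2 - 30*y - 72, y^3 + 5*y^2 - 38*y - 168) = y^2 - 2*y - 24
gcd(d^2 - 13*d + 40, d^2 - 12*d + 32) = d - 8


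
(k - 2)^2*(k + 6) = k^3 + 2*k^2 - 20*k + 24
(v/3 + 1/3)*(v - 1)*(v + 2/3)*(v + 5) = v^4/3 + 17*v^3/9 + 7*v^2/9 - 17*v/9 - 10/9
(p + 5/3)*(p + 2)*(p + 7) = p^3 + 32*p^2/3 + 29*p + 70/3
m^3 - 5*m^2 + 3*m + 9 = (m - 3)^2*(m + 1)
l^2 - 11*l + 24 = (l - 8)*(l - 3)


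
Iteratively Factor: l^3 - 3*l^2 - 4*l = (l - 4)*(l^2 + l) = (l - 4)*(l + 1)*(l)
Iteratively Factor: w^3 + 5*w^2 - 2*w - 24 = (w + 4)*(w^2 + w - 6) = (w + 3)*(w + 4)*(w - 2)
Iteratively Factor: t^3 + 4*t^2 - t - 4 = (t + 4)*(t^2 - 1) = (t - 1)*(t + 4)*(t + 1)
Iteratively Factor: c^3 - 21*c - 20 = (c - 5)*(c^2 + 5*c + 4) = (c - 5)*(c + 4)*(c + 1)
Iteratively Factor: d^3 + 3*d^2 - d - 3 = (d - 1)*(d^2 + 4*d + 3) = (d - 1)*(d + 1)*(d + 3)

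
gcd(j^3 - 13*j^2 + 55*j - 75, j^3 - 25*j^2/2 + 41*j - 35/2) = j - 5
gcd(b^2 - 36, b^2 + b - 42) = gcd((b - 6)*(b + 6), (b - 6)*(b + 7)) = b - 6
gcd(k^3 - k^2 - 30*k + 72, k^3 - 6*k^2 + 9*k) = k - 3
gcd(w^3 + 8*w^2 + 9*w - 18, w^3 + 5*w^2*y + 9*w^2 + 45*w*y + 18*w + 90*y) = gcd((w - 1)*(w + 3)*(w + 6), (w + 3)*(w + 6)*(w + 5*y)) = w^2 + 9*w + 18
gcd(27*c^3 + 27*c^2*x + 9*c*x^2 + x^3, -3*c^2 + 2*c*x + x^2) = 3*c + x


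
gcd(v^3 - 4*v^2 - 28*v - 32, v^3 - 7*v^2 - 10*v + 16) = v^2 - 6*v - 16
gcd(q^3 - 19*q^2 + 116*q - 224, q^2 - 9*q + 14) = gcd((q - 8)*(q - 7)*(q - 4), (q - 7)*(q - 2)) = q - 7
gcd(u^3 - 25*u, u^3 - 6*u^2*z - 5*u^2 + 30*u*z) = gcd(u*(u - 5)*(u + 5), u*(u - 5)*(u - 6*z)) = u^2 - 5*u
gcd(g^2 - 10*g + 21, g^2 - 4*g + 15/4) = 1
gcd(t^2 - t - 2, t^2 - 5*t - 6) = t + 1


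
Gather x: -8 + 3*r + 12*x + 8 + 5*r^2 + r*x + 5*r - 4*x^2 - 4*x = 5*r^2 + 8*r - 4*x^2 + x*(r + 8)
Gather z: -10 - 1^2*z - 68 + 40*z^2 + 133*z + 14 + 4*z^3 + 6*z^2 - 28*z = 4*z^3 + 46*z^2 + 104*z - 64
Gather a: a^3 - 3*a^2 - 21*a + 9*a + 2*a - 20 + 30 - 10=a^3 - 3*a^2 - 10*a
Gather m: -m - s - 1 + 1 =-m - s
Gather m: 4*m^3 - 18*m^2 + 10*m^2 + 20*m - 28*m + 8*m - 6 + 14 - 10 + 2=4*m^3 - 8*m^2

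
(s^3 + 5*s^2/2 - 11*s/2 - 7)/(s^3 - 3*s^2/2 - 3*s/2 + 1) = (2*s + 7)/(2*s - 1)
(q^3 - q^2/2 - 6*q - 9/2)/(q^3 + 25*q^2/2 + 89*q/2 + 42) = (q^2 - 2*q - 3)/(q^2 + 11*q + 28)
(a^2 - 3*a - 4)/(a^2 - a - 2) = (a - 4)/(a - 2)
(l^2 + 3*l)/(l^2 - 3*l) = (l + 3)/(l - 3)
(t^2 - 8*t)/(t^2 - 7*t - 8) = t/(t + 1)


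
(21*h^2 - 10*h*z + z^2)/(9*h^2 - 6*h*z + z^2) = (-7*h + z)/(-3*h + z)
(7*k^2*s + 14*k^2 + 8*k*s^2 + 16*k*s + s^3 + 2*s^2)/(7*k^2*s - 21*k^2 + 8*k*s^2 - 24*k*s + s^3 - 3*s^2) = (s + 2)/(s - 3)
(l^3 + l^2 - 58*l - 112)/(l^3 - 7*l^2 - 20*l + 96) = (l^2 + 9*l + 14)/(l^2 + l - 12)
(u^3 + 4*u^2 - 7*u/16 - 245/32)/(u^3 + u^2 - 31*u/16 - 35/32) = (2*u + 7)/(2*u + 1)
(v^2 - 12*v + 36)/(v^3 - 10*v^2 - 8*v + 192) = (v - 6)/(v^2 - 4*v - 32)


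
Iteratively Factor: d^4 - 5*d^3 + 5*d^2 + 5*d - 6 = (d - 2)*(d^3 - 3*d^2 - d + 3) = (d - 2)*(d - 1)*(d^2 - 2*d - 3) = (d - 3)*(d - 2)*(d - 1)*(d + 1)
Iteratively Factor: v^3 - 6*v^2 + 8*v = (v - 4)*(v^2 - 2*v) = v*(v - 4)*(v - 2)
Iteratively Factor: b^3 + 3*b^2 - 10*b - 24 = (b + 2)*(b^2 + b - 12) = (b + 2)*(b + 4)*(b - 3)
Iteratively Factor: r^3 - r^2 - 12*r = (r - 4)*(r^2 + 3*r) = r*(r - 4)*(r + 3)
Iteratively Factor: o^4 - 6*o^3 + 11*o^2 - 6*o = (o - 1)*(o^3 - 5*o^2 + 6*o) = o*(o - 1)*(o^2 - 5*o + 6) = o*(o - 2)*(o - 1)*(o - 3)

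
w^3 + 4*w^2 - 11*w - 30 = (w - 3)*(w + 2)*(w + 5)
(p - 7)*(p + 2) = p^2 - 5*p - 14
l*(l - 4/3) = l^2 - 4*l/3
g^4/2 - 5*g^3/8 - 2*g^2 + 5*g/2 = g*(g/2 + 1)*(g - 2)*(g - 5/4)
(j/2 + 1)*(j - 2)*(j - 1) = j^3/2 - j^2/2 - 2*j + 2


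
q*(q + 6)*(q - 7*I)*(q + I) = q^4 + 6*q^3 - 6*I*q^3 + 7*q^2 - 36*I*q^2 + 42*q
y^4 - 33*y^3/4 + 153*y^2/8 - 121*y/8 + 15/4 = (y - 5)*(y - 2)*(y - 3/4)*(y - 1/2)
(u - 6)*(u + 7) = u^2 + u - 42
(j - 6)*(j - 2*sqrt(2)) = j^2 - 6*j - 2*sqrt(2)*j + 12*sqrt(2)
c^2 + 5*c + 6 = (c + 2)*(c + 3)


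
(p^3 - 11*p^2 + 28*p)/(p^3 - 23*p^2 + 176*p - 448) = p*(p - 4)/(p^2 - 16*p + 64)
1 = 1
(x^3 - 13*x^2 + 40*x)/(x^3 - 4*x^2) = (x^2 - 13*x + 40)/(x*(x - 4))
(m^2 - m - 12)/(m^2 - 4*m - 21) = (m - 4)/(m - 7)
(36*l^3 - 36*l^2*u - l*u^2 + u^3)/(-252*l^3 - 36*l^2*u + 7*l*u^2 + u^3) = (-l + u)/(7*l + u)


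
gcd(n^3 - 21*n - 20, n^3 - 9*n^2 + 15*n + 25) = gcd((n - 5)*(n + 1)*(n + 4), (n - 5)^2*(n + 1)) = n^2 - 4*n - 5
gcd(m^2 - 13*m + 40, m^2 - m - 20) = m - 5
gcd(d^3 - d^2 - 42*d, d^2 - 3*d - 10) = 1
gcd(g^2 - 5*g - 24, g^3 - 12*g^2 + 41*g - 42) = 1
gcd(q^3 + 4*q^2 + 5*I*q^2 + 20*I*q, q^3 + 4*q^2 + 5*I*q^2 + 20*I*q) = q^3 + q^2*(4 + 5*I) + 20*I*q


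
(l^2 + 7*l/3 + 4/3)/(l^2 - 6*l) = (3*l^2 + 7*l + 4)/(3*l*(l - 6))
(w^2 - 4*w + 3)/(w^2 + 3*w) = (w^2 - 4*w + 3)/(w*(w + 3))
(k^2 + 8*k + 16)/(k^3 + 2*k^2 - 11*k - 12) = (k + 4)/(k^2 - 2*k - 3)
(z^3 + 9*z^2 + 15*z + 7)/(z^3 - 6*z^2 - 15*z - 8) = (z + 7)/(z - 8)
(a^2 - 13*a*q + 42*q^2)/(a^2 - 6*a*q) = (a - 7*q)/a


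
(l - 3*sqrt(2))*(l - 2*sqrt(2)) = l^2 - 5*sqrt(2)*l + 12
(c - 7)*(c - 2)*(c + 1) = c^3 - 8*c^2 + 5*c + 14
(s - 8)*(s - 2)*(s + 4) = s^3 - 6*s^2 - 24*s + 64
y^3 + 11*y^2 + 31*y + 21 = (y + 1)*(y + 3)*(y + 7)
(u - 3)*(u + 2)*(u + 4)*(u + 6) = u^4 + 9*u^3 + 8*u^2 - 84*u - 144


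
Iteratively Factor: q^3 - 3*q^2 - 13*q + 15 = (q + 3)*(q^2 - 6*q + 5) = (q - 1)*(q + 3)*(q - 5)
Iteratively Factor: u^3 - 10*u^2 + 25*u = (u)*(u^2 - 10*u + 25) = u*(u - 5)*(u - 5)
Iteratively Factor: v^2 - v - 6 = (v - 3)*(v + 2)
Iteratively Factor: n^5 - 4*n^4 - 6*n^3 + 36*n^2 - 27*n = (n)*(n^4 - 4*n^3 - 6*n^2 + 36*n - 27) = n*(n - 1)*(n^3 - 3*n^2 - 9*n + 27) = n*(n - 3)*(n - 1)*(n^2 - 9) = n*(n - 3)*(n - 1)*(n + 3)*(n - 3)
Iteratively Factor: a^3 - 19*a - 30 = (a + 3)*(a^2 - 3*a - 10) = (a + 2)*(a + 3)*(a - 5)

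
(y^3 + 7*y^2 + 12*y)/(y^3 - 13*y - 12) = y*(y + 4)/(y^2 - 3*y - 4)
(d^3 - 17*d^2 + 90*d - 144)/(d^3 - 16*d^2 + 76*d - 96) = (d - 3)/(d - 2)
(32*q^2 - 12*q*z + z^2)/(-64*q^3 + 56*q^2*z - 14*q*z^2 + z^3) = 1/(-2*q + z)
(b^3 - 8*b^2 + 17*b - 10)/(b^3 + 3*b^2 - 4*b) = (b^2 - 7*b + 10)/(b*(b + 4))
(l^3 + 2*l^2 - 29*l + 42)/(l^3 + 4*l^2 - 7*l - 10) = (l^2 + 4*l - 21)/(l^2 + 6*l + 5)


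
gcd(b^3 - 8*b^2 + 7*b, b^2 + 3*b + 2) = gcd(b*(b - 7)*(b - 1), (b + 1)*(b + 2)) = 1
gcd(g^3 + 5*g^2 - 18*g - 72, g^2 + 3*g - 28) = g - 4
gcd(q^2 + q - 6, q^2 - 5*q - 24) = q + 3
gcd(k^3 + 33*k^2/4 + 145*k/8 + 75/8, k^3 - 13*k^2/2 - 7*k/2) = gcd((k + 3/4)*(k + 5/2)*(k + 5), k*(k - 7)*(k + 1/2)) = 1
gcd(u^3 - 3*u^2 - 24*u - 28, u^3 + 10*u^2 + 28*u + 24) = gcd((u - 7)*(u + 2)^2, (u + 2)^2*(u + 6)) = u^2 + 4*u + 4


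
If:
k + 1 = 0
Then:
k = -1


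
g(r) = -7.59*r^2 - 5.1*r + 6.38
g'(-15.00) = 222.60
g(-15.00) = -1624.87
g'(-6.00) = 85.98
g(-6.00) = -236.26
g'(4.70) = -76.45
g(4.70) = -185.25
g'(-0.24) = -1.46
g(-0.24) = 7.17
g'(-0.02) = -4.80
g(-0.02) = 6.48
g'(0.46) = -12.08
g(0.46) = 2.43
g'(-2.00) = 25.26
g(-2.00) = -13.78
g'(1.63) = -29.84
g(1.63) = -22.10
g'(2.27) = -39.56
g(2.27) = -44.31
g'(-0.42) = 1.28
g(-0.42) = 7.18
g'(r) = -15.18*r - 5.1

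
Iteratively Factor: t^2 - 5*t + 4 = (t - 4)*(t - 1)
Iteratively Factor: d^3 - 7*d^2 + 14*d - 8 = (d - 4)*(d^2 - 3*d + 2) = (d - 4)*(d - 2)*(d - 1)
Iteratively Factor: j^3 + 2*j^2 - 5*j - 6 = (j + 1)*(j^2 + j - 6) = (j + 1)*(j + 3)*(j - 2)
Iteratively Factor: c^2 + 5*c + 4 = (c + 1)*(c + 4)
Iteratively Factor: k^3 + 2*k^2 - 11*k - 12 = (k + 1)*(k^2 + k - 12) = (k - 3)*(k + 1)*(k + 4)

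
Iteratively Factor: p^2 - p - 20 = (p + 4)*(p - 5)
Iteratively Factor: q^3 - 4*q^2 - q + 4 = (q + 1)*(q^2 - 5*q + 4) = (q - 1)*(q + 1)*(q - 4)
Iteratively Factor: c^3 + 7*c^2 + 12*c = (c)*(c^2 + 7*c + 12) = c*(c + 4)*(c + 3)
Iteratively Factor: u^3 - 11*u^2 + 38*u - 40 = (u - 4)*(u^2 - 7*u + 10) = (u - 5)*(u - 4)*(u - 2)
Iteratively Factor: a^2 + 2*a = (a + 2)*(a)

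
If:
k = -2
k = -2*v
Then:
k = -2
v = 1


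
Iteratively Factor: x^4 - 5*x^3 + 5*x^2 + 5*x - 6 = (x - 2)*(x^3 - 3*x^2 - x + 3) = (x - 2)*(x - 1)*(x^2 - 2*x - 3) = (x - 2)*(x - 1)*(x + 1)*(x - 3)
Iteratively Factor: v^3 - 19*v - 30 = (v - 5)*(v^2 + 5*v + 6) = (v - 5)*(v + 2)*(v + 3)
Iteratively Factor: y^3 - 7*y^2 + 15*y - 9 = (y - 3)*(y^2 - 4*y + 3) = (y - 3)^2*(y - 1)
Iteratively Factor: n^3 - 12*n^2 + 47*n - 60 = (n - 5)*(n^2 - 7*n + 12) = (n - 5)*(n - 3)*(n - 4)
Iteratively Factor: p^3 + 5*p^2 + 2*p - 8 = (p + 2)*(p^2 + 3*p - 4) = (p + 2)*(p + 4)*(p - 1)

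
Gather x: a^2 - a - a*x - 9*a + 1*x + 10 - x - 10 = a^2 - a*x - 10*a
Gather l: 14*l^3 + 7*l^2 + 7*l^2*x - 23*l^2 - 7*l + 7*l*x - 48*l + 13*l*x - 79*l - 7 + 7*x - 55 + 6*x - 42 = 14*l^3 + l^2*(7*x - 16) + l*(20*x - 134) + 13*x - 104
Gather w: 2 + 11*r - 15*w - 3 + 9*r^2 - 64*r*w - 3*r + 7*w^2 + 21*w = 9*r^2 + 8*r + 7*w^2 + w*(6 - 64*r) - 1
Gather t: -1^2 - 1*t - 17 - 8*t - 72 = -9*t - 90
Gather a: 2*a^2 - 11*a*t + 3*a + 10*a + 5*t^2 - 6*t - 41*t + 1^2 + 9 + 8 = 2*a^2 + a*(13 - 11*t) + 5*t^2 - 47*t + 18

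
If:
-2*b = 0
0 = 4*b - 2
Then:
No Solution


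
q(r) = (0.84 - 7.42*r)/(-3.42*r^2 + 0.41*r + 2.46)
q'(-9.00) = -0.03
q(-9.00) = -0.24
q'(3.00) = -0.31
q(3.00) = 0.79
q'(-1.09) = -13.09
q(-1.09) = -4.35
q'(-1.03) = -20.33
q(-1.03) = -5.33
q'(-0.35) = -6.59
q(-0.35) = 1.81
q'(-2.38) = -0.55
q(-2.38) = -1.03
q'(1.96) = -1.07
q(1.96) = 1.39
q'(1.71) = -1.77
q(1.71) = 1.73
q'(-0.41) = -8.55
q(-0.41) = 2.26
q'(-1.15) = -9.15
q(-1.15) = -3.70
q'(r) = (0.84 - 7.42*r)*(6.84*r - 0.41)/(-3.42*r^2 + 0.41*r + 2.46)^2 - 7.42/(-3.42*r^2 + 0.41*r + 2.46)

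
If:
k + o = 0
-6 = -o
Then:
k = -6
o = 6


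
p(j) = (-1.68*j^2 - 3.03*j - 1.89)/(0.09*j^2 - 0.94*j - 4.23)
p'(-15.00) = 0.23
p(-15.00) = -11.10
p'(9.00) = 10.01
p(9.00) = 30.60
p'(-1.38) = -0.72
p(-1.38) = 0.33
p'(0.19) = 0.71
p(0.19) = 0.57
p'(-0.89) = -0.04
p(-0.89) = 0.16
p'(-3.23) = -256.31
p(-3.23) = 37.79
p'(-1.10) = -0.29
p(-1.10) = 0.19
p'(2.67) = 1.70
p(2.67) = 3.60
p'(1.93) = 1.41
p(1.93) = 2.45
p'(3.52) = 2.07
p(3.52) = 5.20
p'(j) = (0.94 - 0.18*j)*(-1.68*j^2 - 3.03*j - 1.89)/(0.09*j^2 - 0.94*j - 4.23)^2 + (-3.36*j - 3.03)/(0.09*j^2 - 0.94*j - 4.23) = (1.8519*j^2 + 14.553*j + 11.0403)/(0.0081*j^4 - 0.1692*j^3 + 0.1222*j^2 + 7.9524*j + 17.8929)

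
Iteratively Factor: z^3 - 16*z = (z - 4)*(z^2 + 4*z) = z*(z - 4)*(z + 4)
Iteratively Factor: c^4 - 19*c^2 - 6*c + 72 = (c + 3)*(c^3 - 3*c^2 - 10*c + 24) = (c + 3)^2*(c^2 - 6*c + 8) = (c - 4)*(c + 3)^2*(c - 2)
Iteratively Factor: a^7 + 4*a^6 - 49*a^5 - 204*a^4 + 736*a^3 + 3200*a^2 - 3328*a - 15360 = (a - 3)*(a^6 + 7*a^5 - 28*a^4 - 288*a^3 - 128*a^2 + 2816*a + 5120) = (a - 3)*(a + 4)*(a^5 + 3*a^4 - 40*a^3 - 128*a^2 + 384*a + 1280) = (a - 3)*(a + 4)^2*(a^4 - a^3 - 36*a^2 + 16*a + 320) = (a - 4)*(a - 3)*(a + 4)^2*(a^3 + 3*a^2 - 24*a - 80) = (a - 4)*(a - 3)*(a + 4)^3*(a^2 - a - 20) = (a - 4)*(a - 3)*(a + 4)^4*(a - 5)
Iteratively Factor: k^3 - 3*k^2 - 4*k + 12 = (k - 2)*(k^2 - k - 6) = (k - 3)*(k - 2)*(k + 2)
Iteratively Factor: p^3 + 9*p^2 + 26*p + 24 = (p + 3)*(p^2 + 6*p + 8) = (p + 3)*(p + 4)*(p + 2)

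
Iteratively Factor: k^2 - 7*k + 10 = (k - 2)*(k - 5)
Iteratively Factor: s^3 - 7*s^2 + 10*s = (s)*(s^2 - 7*s + 10) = s*(s - 5)*(s - 2)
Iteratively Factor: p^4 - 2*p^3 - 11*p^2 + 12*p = (p + 3)*(p^3 - 5*p^2 + 4*p) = (p - 1)*(p + 3)*(p^2 - 4*p) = (p - 4)*(p - 1)*(p + 3)*(p)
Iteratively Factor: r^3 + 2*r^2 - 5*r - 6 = (r - 2)*(r^2 + 4*r + 3) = (r - 2)*(r + 1)*(r + 3)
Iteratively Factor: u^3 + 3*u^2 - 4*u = (u + 4)*(u^2 - u) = u*(u + 4)*(u - 1)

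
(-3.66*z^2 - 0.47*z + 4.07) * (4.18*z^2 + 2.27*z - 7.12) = -15.2988*z^4 - 10.2728*z^3 + 42.0049*z^2 + 12.5853*z - 28.9784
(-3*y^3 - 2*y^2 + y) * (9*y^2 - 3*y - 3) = -27*y^5 - 9*y^4 + 24*y^3 + 3*y^2 - 3*y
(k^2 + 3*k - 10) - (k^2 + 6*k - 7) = -3*k - 3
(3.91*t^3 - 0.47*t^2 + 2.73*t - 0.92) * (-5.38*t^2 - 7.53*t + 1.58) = -21.0358*t^5 - 26.9137*t^4 - 4.9705*t^3 - 16.3499*t^2 + 11.241*t - 1.4536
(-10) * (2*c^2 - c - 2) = -20*c^2 + 10*c + 20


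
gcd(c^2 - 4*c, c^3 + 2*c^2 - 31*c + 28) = c - 4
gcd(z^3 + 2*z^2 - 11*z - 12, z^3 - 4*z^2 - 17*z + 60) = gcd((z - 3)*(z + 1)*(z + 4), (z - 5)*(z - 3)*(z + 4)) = z^2 + z - 12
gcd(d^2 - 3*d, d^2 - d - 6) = d - 3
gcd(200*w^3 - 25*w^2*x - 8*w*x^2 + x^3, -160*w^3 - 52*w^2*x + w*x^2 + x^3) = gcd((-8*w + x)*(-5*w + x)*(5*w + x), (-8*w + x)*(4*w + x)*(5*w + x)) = -40*w^2 - 3*w*x + x^2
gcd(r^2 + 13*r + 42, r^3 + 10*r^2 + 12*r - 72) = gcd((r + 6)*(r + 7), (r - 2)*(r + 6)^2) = r + 6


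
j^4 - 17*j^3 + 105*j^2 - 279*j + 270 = (j - 6)*(j - 5)*(j - 3)^2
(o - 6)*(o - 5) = o^2 - 11*o + 30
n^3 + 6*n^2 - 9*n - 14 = (n - 2)*(n + 1)*(n + 7)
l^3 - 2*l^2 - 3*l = l*(l - 3)*(l + 1)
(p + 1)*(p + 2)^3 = p^4 + 7*p^3 + 18*p^2 + 20*p + 8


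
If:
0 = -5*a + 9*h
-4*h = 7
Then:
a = -63/20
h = -7/4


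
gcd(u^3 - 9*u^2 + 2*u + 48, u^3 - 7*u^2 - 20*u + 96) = u^2 - 11*u + 24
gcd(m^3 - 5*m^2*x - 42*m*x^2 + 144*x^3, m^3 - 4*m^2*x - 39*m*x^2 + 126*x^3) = -m^2 - 3*m*x + 18*x^2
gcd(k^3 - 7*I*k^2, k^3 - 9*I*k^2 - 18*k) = k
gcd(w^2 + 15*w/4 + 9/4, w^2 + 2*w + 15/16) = w + 3/4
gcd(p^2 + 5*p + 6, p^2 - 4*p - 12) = p + 2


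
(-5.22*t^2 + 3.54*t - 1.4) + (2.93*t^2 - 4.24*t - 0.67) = -2.29*t^2 - 0.7*t - 2.07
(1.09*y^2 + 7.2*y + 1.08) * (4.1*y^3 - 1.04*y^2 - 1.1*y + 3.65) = 4.469*y^5 + 28.3864*y^4 - 4.259*y^3 - 5.0647*y^2 + 25.092*y + 3.942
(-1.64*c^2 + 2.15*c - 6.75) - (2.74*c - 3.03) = -1.64*c^2 - 0.59*c - 3.72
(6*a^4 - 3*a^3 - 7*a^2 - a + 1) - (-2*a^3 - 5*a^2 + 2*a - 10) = 6*a^4 - a^3 - 2*a^2 - 3*a + 11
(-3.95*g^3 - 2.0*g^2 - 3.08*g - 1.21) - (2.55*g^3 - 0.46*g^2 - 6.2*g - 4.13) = -6.5*g^3 - 1.54*g^2 + 3.12*g + 2.92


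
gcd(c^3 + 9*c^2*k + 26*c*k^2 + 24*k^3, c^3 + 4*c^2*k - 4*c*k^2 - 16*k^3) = c^2 + 6*c*k + 8*k^2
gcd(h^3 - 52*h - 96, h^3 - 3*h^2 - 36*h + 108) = h + 6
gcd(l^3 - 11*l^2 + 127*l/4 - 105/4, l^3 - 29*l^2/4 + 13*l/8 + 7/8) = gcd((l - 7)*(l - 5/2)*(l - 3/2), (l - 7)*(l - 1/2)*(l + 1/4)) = l - 7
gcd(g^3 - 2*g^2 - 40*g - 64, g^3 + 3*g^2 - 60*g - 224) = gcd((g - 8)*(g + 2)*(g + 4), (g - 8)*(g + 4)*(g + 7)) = g^2 - 4*g - 32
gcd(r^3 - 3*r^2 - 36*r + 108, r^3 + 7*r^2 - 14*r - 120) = r + 6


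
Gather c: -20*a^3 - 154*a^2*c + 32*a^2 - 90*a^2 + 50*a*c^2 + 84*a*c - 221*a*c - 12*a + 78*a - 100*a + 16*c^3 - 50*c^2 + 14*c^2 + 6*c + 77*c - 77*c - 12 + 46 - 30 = -20*a^3 - 58*a^2 - 34*a + 16*c^3 + c^2*(50*a - 36) + c*(-154*a^2 - 137*a + 6) + 4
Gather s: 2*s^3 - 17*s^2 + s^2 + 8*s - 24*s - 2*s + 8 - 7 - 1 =2*s^3 - 16*s^2 - 18*s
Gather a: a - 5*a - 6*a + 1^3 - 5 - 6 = -10*a - 10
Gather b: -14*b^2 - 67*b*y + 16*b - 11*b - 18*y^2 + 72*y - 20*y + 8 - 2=-14*b^2 + b*(5 - 67*y) - 18*y^2 + 52*y + 6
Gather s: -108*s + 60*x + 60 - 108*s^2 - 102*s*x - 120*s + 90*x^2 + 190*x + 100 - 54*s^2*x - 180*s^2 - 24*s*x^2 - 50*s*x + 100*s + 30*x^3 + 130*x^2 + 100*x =s^2*(-54*x - 288) + s*(-24*x^2 - 152*x - 128) + 30*x^3 + 220*x^2 + 350*x + 160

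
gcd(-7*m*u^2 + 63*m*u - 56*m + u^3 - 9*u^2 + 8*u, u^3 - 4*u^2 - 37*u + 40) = u^2 - 9*u + 8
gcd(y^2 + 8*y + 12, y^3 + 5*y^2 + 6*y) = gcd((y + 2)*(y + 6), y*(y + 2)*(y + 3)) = y + 2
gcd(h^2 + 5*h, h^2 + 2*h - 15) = h + 5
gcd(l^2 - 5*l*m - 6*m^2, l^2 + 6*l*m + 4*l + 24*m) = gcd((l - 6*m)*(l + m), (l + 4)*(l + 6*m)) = 1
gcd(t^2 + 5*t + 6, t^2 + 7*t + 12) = t + 3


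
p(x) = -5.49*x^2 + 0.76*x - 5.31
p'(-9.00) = 99.58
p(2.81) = -46.52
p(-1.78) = -24.06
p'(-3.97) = 44.35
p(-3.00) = -57.00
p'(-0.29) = 3.94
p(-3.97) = -94.85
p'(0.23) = -1.77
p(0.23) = -5.43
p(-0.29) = -5.99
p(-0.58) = -7.60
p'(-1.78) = 20.30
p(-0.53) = -7.25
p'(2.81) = -30.09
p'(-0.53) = 6.58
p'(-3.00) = 33.70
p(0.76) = -7.90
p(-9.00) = -456.84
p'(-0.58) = 7.13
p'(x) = 0.76 - 10.98*x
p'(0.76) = -7.58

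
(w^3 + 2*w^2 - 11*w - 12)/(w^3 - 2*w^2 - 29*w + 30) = (w^3 + 2*w^2 - 11*w - 12)/(w^3 - 2*w^2 - 29*w + 30)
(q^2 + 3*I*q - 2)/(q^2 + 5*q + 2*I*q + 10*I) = (q + I)/(q + 5)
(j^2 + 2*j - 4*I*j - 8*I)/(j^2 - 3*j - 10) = (j - 4*I)/(j - 5)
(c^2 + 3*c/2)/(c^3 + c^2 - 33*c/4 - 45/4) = 2*c/(2*c^2 - c - 15)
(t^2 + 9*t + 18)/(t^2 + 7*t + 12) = (t + 6)/(t + 4)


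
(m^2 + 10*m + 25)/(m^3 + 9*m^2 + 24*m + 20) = (m + 5)/(m^2 + 4*m + 4)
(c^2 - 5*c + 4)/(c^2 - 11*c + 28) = (c - 1)/(c - 7)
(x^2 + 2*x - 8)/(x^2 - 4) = (x + 4)/(x + 2)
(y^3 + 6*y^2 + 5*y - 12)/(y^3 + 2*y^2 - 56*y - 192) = (y^2 + 2*y - 3)/(y^2 - 2*y - 48)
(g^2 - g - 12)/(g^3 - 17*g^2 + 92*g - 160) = (g + 3)/(g^2 - 13*g + 40)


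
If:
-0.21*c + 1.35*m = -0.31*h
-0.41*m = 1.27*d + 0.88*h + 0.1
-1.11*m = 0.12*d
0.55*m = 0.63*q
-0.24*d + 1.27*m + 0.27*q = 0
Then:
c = -0.17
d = 0.00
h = -0.11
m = 0.00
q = 0.00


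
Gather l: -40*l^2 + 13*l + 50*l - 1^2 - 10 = -40*l^2 + 63*l - 11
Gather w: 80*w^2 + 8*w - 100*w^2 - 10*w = -20*w^2 - 2*w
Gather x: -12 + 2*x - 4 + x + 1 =3*x - 15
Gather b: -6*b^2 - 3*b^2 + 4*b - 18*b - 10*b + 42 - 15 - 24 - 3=-9*b^2 - 24*b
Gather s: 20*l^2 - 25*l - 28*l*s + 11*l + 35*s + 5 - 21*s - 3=20*l^2 - 14*l + s*(14 - 28*l) + 2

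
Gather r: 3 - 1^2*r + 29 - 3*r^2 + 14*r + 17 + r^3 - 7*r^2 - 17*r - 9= r^3 - 10*r^2 - 4*r + 40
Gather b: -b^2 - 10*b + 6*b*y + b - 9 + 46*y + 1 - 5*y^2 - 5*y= -b^2 + b*(6*y - 9) - 5*y^2 + 41*y - 8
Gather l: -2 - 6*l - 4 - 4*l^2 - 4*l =-4*l^2 - 10*l - 6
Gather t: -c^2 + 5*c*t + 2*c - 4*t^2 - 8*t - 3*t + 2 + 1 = -c^2 + 2*c - 4*t^2 + t*(5*c - 11) + 3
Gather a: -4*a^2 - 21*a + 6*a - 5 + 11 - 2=-4*a^2 - 15*a + 4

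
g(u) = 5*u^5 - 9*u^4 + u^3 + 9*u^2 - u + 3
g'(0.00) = -1.00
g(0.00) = 3.00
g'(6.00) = 24839.00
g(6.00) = 27753.00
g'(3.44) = 2131.80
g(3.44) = 1295.05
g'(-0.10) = -2.73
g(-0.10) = 3.19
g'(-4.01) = 8760.62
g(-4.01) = -7424.20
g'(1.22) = 15.44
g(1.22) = 10.57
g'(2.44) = 423.95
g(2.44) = 182.09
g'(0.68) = 6.65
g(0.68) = 5.60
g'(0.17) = 1.99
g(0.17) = 3.09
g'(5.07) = 11994.26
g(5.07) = 11162.73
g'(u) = 25*u^4 - 36*u^3 + 3*u^2 + 18*u - 1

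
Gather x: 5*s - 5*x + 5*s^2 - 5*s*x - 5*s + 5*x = 5*s^2 - 5*s*x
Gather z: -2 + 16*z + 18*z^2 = 18*z^2 + 16*z - 2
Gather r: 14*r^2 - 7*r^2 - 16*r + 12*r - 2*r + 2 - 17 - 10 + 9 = 7*r^2 - 6*r - 16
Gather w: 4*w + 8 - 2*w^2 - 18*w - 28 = -2*w^2 - 14*w - 20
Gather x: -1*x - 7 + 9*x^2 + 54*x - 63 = 9*x^2 + 53*x - 70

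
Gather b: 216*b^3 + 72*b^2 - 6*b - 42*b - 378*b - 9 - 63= 216*b^3 + 72*b^2 - 426*b - 72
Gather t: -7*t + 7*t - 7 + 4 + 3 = 0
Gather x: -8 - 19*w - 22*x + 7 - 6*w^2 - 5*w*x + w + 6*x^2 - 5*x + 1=-6*w^2 - 18*w + 6*x^2 + x*(-5*w - 27)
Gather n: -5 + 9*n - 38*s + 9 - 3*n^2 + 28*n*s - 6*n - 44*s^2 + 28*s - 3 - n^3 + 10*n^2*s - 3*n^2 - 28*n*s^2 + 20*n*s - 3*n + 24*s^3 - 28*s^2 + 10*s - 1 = -n^3 + n^2*(10*s - 6) + n*(-28*s^2 + 48*s) + 24*s^3 - 72*s^2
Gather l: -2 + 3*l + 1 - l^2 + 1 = -l^2 + 3*l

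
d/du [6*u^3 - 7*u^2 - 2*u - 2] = 18*u^2 - 14*u - 2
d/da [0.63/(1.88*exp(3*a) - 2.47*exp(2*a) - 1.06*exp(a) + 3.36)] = (-3.5532*exp(2*a) + 3.1122*exp(a) + 0.6678)*exp(a)/(1.88*exp(3*a) - 2.47*exp(2*a) - 1.06*exp(a) + 3.36)^2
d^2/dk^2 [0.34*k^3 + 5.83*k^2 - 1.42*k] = 2.04*k + 11.66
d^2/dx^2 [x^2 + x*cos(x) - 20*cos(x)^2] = -x*cos(x) - 80*sin(x)^2 - 2*sin(x) + 42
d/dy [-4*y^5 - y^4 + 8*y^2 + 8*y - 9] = -20*y^4 - 4*y^3 + 16*y + 8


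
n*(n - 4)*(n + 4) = n^3 - 16*n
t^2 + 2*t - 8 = (t - 2)*(t + 4)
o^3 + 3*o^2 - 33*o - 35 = (o - 5)*(o + 1)*(o + 7)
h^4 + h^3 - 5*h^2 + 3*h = h*(h - 1)^2*(h + 3)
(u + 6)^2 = u^2 + 12*u + 36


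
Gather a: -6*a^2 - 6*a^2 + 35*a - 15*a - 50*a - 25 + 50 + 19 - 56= -12*a^2 - 30*a - 12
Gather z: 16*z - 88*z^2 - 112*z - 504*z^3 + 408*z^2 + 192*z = -504*z^3 + 320*z^2 + 96*z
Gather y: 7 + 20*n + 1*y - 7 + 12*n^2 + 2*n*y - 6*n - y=12*n^2 + 2*n*y + 14*n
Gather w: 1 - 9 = -8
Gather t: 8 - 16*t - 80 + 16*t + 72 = 0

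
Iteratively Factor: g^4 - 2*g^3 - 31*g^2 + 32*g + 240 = (g - 5)*(g^3 + 3*g^2 - 16*g - 48) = (g - 5)*(g + 3)*(g^2 - 16) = (g - 5)*(g + 3)*(g + 4)*(g - 4)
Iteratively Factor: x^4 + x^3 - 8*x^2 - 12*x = (x + 2)*(x^3 - x^2 - 6*x) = x*(x + 2)*(x^2 - x - 6) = x*(x - 3)*(x + 2)*(x + 2)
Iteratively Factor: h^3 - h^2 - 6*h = (h + 2)*(h^2 - 3*h) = (h - 3)*(h + 2)*(h)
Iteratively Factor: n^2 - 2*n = (n - 2)*(n)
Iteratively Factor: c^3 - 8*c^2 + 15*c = (c - 3)*(c^2 - 5*c) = (c - 5)*(c - 3)*(c)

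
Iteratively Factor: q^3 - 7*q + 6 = (q - 1)*(q^2 + q - 6) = (q - 1)*(q + 3)*(q - 2)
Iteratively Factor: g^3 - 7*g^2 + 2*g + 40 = (g - 4)*(g^2 - 3*g - 10) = (g - 5)*(g - 4)*(g + 2)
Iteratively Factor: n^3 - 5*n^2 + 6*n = (n - 2)*(n^2 - 3*n) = n*(n - 2)*(n - 3)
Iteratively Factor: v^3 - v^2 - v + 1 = (v - 1)*(v^2 - 1) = (v - 1)^2*(v + 1)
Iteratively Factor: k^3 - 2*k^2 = (k - 2)*(k^2) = k*(k - 2)*(k)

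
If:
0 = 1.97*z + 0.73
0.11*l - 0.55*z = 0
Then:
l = -1.85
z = -0.37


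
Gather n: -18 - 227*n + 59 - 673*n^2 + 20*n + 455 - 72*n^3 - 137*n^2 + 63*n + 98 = -72*n^3 - 810*n^2 - 144*n + 594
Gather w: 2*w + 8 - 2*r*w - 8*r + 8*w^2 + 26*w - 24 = -8*r + 8*w^2 + w*(28 - 2*r) - 16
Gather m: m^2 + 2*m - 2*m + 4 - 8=m^2 - 4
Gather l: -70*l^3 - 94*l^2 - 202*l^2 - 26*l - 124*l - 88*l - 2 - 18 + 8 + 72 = -70*l^3 - 296*l^2 - 238*l + 60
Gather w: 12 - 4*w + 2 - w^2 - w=-w^2 - 5*w + 14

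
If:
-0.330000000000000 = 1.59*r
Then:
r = -0.21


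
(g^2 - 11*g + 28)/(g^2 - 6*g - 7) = (g - 4)/(g + 1)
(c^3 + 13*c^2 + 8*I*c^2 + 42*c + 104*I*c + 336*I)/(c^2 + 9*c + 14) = (c^2 + c*(6 + 8*I) + 48*I)/(c + 2)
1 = 1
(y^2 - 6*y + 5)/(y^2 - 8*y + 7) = (y - 5)/(y - 7)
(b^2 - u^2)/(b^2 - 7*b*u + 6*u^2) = (-b - u)/(-b + 6*u)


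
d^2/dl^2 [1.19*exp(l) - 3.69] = 1.19*exp(l)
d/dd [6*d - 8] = 6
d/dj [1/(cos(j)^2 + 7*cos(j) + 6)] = (2*cos(j) + 7)*sin(j)/(cos(j)^2 + 7*cos(j) + 6)^2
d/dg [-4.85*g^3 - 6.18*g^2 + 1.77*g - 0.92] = -14.55*g^2 - 12.36*g + 1.77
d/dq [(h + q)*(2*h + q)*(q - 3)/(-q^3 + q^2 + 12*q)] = (q*(-q^2 + q + 12)*((h + q)*(2*h + q) + (h + q)*(q - 3) + (2*h + q)*(q - 3)) - (h + q)*(2*h + q)*(q - 3)*(-3*q^2 + 2*q + 12))/(q^2*(-q^2 + q + 12)^2)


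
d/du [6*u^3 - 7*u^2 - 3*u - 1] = 18*u^2 - 14*u - 3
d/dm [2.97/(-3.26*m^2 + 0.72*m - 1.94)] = (19.3644*m - 2.1384)/(3.26*m^2 - 0.72*m + 1.94)^2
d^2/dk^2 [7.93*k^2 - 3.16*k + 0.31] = 15.8600000000000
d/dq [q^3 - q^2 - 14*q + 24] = 3*q^2 - 2*q - 14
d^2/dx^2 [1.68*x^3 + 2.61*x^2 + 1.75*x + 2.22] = 10.08*x + 5.22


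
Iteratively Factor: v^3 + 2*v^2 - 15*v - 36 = (v - 4)*(v^2 + 6*v + 9) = (v - 4)*(v + 3)*(v + 3)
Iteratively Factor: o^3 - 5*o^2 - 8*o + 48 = (o - 4)*(o^2 - o - 12) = (o - 4)*(o + 3)*(o - 4)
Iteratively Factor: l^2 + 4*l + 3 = (l + 1)*(l + 3)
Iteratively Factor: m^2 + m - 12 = (m + 4)*(m - 3)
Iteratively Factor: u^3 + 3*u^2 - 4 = (u + 2)*(u^2 + u - 2) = (u - 1)*(u + 2)*(u + 2)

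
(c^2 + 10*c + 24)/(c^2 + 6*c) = (c + 4)/c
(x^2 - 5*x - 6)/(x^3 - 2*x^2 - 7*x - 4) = (x - 6)/(x^2 - 3*x - 4)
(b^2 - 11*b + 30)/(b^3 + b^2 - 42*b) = (b - 5)/(b*(b + 7))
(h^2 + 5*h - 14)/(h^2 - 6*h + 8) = (h + 7)/(h - 4)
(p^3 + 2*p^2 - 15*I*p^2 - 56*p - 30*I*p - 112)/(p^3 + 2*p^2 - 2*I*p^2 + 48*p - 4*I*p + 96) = (p - 7*I)/(p + 6*I)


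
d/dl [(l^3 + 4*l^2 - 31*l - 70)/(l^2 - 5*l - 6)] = (l^4 - 10*l^3 - 7*l^2 + 92*l - 164)/(l^4 - 10*l^3 + 13*l^2 + 60*l + 36)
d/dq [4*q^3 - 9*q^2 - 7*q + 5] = 12*q^2 - 18*q - 7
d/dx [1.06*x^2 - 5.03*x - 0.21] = 2.12*x - 5.03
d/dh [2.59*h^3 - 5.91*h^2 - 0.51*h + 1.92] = 7.77*h^2 - 11.82*h - 0.51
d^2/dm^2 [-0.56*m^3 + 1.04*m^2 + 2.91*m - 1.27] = 2.08 - 3.36*m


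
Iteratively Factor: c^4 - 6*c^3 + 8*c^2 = (c)*(c^3 - 6*c^2 + 8*c) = c*(c - 2)*(c^2 - 4*c) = c*(c - 4)*(c - 2)*(c)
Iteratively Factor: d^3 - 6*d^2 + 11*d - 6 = (d - 2)*(d^2 - 4*d + 3) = (d - 3)*(d - 2)*(d - 1)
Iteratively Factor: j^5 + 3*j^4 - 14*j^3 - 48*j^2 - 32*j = (j + 1)*(j^4 + 2*j^3 - 16*j^2 - 32*j) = (j + 1)*(j + 2)*(j^3 - 16*j) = (j - 4)*(j + 1)*(j + 2)*(j^2 + 4*j) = j*(j - 4)*(j + 1)*(j + 2)*(j + 4)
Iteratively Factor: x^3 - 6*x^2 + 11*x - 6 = (x - 1)*(x^2 - 5*x + 6) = (x - 3)*(x - 1)*(x - 2)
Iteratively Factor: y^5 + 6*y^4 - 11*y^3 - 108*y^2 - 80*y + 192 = (y - 4)*(y^4 + 10*y^3 + 29*y^2 + 8*y - 48) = (y - 4)*(y + 4)*(y^3 + 6*y^2 + 5*y - 12) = (y - 4)*(y - 1)*(y + 4)*(y^2 + 7*y + 12) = (y - 4)*(y - 1)*(y + 3)*(y + 4)*(y + 4)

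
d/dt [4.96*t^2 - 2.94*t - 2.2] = 9.92*t - 2.94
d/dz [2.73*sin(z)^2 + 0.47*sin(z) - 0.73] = (5.46*sin(z) + 0.47)*cos(z)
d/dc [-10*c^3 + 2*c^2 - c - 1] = -30*c^2 + 4*c - 1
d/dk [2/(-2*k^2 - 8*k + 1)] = 8*(k + 2)/(2*k^2 + 8*k - 1)^2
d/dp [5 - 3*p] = -3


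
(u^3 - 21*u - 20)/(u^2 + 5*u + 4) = u - 5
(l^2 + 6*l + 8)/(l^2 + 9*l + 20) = (l + 2)/(l + 5)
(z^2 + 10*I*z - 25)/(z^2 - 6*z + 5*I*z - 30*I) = (z + 5*I)/(z - 6)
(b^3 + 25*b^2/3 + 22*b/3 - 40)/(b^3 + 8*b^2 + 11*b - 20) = (b^2 + 13*b/3 - 10)/(b^2 + 4*b - 5)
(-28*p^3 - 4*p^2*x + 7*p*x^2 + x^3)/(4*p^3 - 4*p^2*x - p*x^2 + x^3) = (7*p + x)/(-p + x)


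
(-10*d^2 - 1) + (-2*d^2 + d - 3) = -12*d^2 + d - 4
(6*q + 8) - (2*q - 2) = 4*q + 10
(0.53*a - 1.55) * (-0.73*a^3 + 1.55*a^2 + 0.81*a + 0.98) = -0.3869*a^4 + 1.953*a^3 - 1.9732*a^2 - 0.7361*a - 1.519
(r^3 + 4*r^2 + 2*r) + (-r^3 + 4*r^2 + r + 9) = 8*r^2 + 3*r + 9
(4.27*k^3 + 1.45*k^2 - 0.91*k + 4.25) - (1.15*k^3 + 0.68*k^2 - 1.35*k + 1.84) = 3.12*k^3 + 0.77*k^2 + 0.44*k + 2.41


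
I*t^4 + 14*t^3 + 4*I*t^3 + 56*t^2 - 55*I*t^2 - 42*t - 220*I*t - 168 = (t + 4)*(t - 7*I)*(t - 6*I)*(I*t + 1)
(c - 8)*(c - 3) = c^2 - 11*c + 24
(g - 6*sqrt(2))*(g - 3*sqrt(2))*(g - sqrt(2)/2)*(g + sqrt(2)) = g^4 - 17*sqrt(2)*g^3/2 + 26*g^2 + 27*sqrt(2)*g - 36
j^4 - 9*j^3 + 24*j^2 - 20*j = j*(j - 5)*(j - 2)^2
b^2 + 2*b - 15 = (b - 3)*(b + 5)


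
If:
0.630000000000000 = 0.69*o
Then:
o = 0.91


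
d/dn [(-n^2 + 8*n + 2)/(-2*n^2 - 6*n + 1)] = 2*(11*n^2 + 3*n + 10)/(4*n^4 + 24*n^3 + 32*n^2 - 12*n + 1)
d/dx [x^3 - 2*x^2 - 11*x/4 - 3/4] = 3*x^2 - 4*x - 11/4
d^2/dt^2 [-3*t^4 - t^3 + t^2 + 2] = -36*t^2 - 6*t + 2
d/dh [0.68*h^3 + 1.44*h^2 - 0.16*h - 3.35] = 2.04*h^2 + 2.88*h - 0.16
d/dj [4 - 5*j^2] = -10*j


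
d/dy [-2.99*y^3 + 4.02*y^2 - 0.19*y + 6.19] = -8.97*y^2 + 8.04*y - 0.19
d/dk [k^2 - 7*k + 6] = 2*k - 7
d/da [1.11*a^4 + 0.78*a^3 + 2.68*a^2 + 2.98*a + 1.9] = 4.44*a^3 + 2.34*a^2 + 5.36*a + 2.98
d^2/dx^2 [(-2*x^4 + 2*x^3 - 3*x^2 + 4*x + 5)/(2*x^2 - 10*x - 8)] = (-2*x^6 + 30*x^5 - 126*x^4 - 273*x^3 - 93*x^2 + 69*x + 17)/(x^6 - 15*x^5 + 63*x^4 - 5*x^3 - 252*x^2 - 240*x - 64)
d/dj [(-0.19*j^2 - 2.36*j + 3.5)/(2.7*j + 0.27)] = (-0.513*j^2 - 0.1026*j - 10.0872)/(7.29*j^2 + 1.458*j + 0.0729)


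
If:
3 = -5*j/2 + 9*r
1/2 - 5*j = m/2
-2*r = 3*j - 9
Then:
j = 75/32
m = -359/16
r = 63/64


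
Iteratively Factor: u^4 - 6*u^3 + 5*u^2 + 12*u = (u)*(u^3 - 6*u^2 + 5*u + 12) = u*(u + 1)*(u^2 - 7*u + 12) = u*(u - 3)*(u + 1)*(u - 4)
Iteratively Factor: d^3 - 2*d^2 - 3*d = (d - 3)*(d^2 + d) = d*(d - 3)*(d + 1)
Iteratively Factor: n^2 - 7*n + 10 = (n - 5)*(n - 2)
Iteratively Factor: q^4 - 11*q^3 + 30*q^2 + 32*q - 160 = (q - 4)*(q^3 - 7*q^2 + 2*q + 40) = (q - 4)^2*(q^2 - 3*q - 10) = (q - 4)^2*(q + 2)*(q - 5)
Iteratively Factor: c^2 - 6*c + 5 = (c - 5)*(c - 1)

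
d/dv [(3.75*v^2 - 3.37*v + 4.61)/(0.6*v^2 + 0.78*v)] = (4.947*v^2 - 5.532*v - 3.5958)/(v^2*(0.36*v^2 + 0.936*v + 0.6084))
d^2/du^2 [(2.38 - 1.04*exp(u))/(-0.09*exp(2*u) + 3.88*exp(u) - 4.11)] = (0.008424*exp(4*u) + 0.286056*exp(3*u) + 0.185112000000011*exp(2*u) - 15.723352*exp(u) - 20.3856)*exp(u)/(0.000729*exp(6*u) - 0.094284*exp(5*u) + 4.164561*exp(4*u) - 67.022344*exp(3*u) + 190.181619*exp(2*u) - 196.624044*exp(u) + 69.426531)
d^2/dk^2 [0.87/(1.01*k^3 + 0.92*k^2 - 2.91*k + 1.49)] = (-(5.2722*k + 1.6008)*(1.01*k^3 + 0.92*k^2 - 2.91*k + 1.49) + 0.87*(3.03*k^2 + 1.84*k - 2.91)*(6.06*k^2 + 3.68*k - 5.82))/(1.01*k^3 + 0.92*k^2 - 2.91*k + 1.49)^3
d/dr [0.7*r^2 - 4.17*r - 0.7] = 1.4*r - 4.17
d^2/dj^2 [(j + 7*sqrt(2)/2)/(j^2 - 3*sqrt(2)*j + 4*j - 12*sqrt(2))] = ((2*j + 7*sqrt(2))*(2*j - 3*sqrt(2) + 4)^2 - (6*j + sqrt(2) + 8)*(j^2 - 3*sqrt(2)*j + 4*j - 12*sqrt(2)))/(j^2 - 3*sqrt(2)*j + 4*j - 12*sqrt(2))^3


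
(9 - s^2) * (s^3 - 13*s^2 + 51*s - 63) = -s^5 + 13*s^4 - 42*s^3 - 54*s^2 + 459*s - 567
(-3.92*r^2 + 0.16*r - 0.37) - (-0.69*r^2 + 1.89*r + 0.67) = -3.23*r^2 - 1.73*r - 1.04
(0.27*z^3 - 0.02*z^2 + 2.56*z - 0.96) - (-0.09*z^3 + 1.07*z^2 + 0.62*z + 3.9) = 0.36*z^3 - 1.09*z^2 + 1.94*z - 4.86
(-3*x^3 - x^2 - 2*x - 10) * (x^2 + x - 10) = -3*x^5 - 4*x^4 + 27*x^3 - 2*x^2 + 10*x + 100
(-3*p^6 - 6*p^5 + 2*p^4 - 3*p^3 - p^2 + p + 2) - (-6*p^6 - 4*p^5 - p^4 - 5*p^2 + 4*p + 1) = 3*p^6 - 2*p^5 + 3*p^4 - 3*p^3 + 4*p^2 - 3*p + 1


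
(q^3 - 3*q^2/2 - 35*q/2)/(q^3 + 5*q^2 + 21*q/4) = 2*(q - 5)/(2*q + 3)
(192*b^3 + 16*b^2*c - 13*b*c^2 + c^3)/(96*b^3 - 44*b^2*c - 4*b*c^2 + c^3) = (24*b^2 + 5*b*c - c^2)/(12*b^2 - 4*b*c - c^2)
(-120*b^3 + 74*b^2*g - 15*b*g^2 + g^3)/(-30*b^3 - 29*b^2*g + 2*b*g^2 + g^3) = (24*b^2 - 10*b*g + g^2)/(6*b^2 + 7*b*g + g^2)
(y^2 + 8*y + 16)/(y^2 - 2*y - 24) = (y + 4)/(y - 6)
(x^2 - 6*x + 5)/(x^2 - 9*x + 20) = (x - 1)/(x - 4)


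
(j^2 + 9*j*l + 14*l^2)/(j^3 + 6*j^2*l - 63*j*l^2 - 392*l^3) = (j + 2*l)/(j^2 - j*l - 56*l^2)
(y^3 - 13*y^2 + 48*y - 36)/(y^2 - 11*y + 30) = (y^2 - 7*y + 6)/(y - 5)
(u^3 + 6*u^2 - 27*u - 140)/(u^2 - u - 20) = u + 7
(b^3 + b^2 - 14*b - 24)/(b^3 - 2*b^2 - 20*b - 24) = (b^2 - b - 12)/(b^2 - 4*b - 12)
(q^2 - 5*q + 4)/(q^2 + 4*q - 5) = (q - 4)/(q + 5)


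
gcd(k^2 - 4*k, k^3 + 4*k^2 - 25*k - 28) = k - 4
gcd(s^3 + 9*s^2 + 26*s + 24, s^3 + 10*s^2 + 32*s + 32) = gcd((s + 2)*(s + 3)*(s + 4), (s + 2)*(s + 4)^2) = s^2 + 6*s + 8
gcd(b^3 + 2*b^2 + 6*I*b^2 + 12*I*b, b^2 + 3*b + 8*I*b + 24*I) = 1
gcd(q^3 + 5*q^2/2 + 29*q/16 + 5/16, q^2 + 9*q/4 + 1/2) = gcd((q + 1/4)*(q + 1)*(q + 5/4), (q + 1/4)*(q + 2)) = q + 1/4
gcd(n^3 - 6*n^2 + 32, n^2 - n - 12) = n - 4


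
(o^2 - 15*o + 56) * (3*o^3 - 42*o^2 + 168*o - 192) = 3*o^5 - 87*o^4 + 966*o^3 - 5064*o^2 + 12288*o - 10752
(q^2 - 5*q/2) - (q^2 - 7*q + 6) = 9*q/2 - 6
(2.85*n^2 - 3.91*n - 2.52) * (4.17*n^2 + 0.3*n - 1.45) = 11.8845*n^4 - 15.4497*n^3 - 15.8139*n^2 + 4.9135*n + 3.654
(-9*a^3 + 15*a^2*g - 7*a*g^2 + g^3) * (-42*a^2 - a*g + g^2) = 378*a^5 - 621*a^4*g + 270*a^3*g^2 - 20*a^2*g^3 - 8*a*g^4 + g^5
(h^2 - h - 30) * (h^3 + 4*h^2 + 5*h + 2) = h^5 + 3*h^4 - 29*h^3 - 123*h^2 - 152*h - 60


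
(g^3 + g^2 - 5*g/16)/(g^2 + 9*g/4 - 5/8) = g*(4*g + 5)/(2*(2*g + 5))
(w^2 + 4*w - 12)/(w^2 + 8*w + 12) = (w - 2)/(w + 2)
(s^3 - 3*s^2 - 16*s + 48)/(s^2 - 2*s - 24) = (s^2 - 7*s + 12)/(s - 6)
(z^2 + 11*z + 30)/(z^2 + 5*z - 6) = (z + 5)/(z - 1)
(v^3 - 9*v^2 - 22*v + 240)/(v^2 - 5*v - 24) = (v^2 - v - 30)/(v + 3)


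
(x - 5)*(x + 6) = x^2 + x - 30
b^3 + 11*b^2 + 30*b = b*(b + 5)*(b + 6)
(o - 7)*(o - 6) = o^2 - 13*o + 42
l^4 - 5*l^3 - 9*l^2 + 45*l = l*(l - 5)*(l - 3)*(l + 3)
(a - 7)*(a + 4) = a^2 - 3*a - 28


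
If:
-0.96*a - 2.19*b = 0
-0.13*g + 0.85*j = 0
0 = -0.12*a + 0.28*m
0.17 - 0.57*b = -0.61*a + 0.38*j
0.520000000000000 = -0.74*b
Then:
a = 1.60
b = -0.70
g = 26.64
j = 4.07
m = 0.69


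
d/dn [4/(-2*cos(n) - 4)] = -2*sin(n)/(cos(n) + 2)^2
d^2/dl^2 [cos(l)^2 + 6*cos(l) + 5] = -6*cos(l) - 2*cos(2*l)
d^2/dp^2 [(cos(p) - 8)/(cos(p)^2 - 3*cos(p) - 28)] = (9*sin(p)^4*cos(p) - 29*sin(p)^4 + 1062*sin(p)^2 + 1322*cos(p) + 123*cos(3*p)/2 - cos(5*p)/2 - 273)/(sin(p)^2 + 3*cos(p) + 27)^3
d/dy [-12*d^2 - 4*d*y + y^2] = -4*d + 2*y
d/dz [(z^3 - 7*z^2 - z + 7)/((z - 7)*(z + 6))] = (z^2 + 12*z + 1)/(z^2 + 12*z + 36)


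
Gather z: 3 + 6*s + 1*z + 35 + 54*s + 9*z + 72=60*s + 10*z + 110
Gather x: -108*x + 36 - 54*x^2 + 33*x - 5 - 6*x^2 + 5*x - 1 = -60*x^2 - 70*x + 30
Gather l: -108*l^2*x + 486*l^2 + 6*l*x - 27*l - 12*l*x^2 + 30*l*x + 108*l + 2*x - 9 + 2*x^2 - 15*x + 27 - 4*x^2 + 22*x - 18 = l^2*(486 - 108*x) + l*(-12*x^2 + 36*x + 81) - 2*x^2 + 9*x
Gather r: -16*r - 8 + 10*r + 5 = -6*r - 3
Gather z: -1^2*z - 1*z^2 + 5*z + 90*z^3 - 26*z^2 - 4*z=90*z^3 - 27*z^2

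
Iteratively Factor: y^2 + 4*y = (y + 4)*(y)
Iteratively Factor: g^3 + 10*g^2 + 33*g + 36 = (g + 3)*(g^2 + 7*g + 12) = (g + 3)*(g + 4)*(g + 3)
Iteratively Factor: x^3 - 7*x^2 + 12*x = (x - 3)*(x^2 - 4*x) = (x - 4)*(x - 3)*(x)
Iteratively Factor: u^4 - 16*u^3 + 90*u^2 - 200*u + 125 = (u - 5)*(u^3 - 11*u^2 + 35*u - 25) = (u - 5)^2*(u^2 - 6*u + 5) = (u - 5)^2*(u - 1)*(u - 5)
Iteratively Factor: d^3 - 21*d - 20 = (d - 5)*(d^2 + 5*d + 4) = (d - 5)*(d + 4)*(d + 1)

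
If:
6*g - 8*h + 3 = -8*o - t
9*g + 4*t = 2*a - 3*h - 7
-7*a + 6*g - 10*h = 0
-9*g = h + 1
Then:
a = 64*t/53 + 94/53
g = 14*t/159 + 4/159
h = -42*t/53 - 65/53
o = -417*t/424 - 687/424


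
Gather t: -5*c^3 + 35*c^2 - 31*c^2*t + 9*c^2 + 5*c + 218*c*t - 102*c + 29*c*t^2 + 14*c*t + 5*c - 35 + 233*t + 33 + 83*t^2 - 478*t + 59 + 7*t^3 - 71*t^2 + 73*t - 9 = -5*c^3 + 44*c^2 - 92*c + 7*t^3 + t^2*(29*c + 12) + t*(-31*c^2 + 232*c - 172) + 48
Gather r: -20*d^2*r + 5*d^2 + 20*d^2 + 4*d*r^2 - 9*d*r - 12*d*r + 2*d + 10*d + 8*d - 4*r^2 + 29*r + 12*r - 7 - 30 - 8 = 25*d^2 + 20*d + r^2*(4*d - 4) + r*(-20*d^2 - 21*d + 41) - 45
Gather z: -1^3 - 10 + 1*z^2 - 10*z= z^2 - 10*z - 11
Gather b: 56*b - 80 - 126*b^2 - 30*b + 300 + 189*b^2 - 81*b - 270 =63*b^2 - 55*b - 50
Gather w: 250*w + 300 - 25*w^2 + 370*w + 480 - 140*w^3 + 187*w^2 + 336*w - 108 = -140*w^3 + 162*w^2 + 956*w + 672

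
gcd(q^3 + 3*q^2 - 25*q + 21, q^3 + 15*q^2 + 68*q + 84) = q + 7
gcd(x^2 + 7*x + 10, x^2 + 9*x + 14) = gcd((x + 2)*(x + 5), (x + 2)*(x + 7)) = x + 2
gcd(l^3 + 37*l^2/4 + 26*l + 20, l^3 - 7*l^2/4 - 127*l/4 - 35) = l^2 + 21*l/4 + 5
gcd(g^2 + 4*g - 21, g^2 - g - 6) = g - 3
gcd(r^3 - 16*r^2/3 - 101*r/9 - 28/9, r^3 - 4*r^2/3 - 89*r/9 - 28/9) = r + 1/3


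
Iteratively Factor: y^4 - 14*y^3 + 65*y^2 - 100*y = (y - 5)*(y^3 - 9*y^2 + 20*y) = (y - 5)*(y - 4)*(y^2 - 5*y) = y*(y - 5)*(y - 4)*(y - 5)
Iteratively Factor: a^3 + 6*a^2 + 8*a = (a + 4)*(a^2 + 2*a) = (a + 2)*(a + 4)*(a)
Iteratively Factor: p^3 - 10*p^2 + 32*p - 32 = (p - 4)*(p^2 - 6*p + 8) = (p - 4)*(p - 2)*(p - 4)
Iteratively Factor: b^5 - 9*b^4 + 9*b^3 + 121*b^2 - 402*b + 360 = (b - 2)*(b^4 - 7*b^3 - 5*b^2 + 111*b - 180) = (b - 3)*(b - 2)*(b^3 - 4*b^2 - 17*b + 60) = (b - 3)*(b - 2)*(b + 4)*(b^2 - 8*b + 15) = (b - 5)*(b - 3)*(b - 2)*(b + 4)*(b - 3)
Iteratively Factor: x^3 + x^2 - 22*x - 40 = (x + 4)*(x^2 - 3*x - 10) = (x - 5)*(x + 4)*(x + 2)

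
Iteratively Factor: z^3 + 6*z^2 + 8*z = (z + 4)*(z^2 + 2*z) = z*(z + 4)*(z + 2)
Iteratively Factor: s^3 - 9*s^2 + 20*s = (s - 4)*(s^2 - 5*s) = (s - 5)*(s - 4)*(s)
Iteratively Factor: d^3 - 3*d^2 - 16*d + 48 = (d - 3)*(d^2 - 16) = (d - 4)*(d - 3)*(d + 4)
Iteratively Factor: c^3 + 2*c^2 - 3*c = (c)*(c^2 + 2*c - 3) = c*(c - 1)*(c + 3)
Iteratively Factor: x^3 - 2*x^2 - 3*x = (x + 1)*(x^2 - 3*x) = x*(x + 1)*(x - 3)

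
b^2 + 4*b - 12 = (b - 2)*(b + 6)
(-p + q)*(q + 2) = -p*q - 2*p + q^2 + 2*q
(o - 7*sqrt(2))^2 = o^2 - 14*sqrt(2)*o + 98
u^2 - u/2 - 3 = (u - 2)*(u + 3/2)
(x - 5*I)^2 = x^2 - 10*I*x - 25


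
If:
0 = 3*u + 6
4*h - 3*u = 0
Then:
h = -3/2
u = -2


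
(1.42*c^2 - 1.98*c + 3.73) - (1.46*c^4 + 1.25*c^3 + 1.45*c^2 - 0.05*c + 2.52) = -1.46*c^4 - 1.25*c^3 - 0.03*c^2 - 1.93*c + 1.21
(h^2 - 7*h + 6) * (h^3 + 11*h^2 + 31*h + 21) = h^5 + 4*h^4 - 40*h^3 - 130*h^2 + 39*h + 126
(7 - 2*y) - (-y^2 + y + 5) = y^2 - 3*y + 2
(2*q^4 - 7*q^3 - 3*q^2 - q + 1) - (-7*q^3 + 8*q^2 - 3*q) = 2*q^4 - 11*q^2 + 2*q + 1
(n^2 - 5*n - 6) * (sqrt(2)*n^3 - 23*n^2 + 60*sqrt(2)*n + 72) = sqrt(2)*n^5 - 23*n^4 - 5*sqrt(2)*n^4 + 54*sqrt(2)*n^3 + 115*n^3 - 300*sqrt(2)*n^2 + 210*n^2 - 360*sqrt(2)*n - 360*n - 432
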